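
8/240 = 1/30≈0.0333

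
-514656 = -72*7148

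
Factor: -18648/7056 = -1*2^(-1)*7^(-1)*37^1 = -37/14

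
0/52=0=0.00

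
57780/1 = 57780 = 57780.00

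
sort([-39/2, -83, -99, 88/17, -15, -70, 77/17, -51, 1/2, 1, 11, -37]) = [-99, -83, -70, -51, -37, -39/2, -15, 1/2, 1, 77/17, 88/17, 11]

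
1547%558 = 431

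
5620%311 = 22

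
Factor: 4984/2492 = 2^1 = 2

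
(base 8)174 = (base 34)3m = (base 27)4g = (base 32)3s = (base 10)124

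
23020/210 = 2302/21≈109.62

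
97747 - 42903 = 54844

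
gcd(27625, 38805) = 65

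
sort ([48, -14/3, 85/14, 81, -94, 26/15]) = [-94, -14/3, 26/15, 85/14, 48, 81]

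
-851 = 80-931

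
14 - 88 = -74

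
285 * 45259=12898815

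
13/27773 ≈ 0.000468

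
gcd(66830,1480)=10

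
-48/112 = -3/7 ≈ -0.429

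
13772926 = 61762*223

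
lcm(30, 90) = 90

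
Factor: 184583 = 7^2 * 3767^1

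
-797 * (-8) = 6376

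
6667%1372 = 1179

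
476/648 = 119/162 ≈ 0.735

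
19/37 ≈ 0.514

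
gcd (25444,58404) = 4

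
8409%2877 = 2655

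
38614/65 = 594 + 4/65 ≈ 594.06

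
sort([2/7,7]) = [2/7,7]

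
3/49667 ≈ 0.0000604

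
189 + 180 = 369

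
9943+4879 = 14822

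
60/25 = 2+2/5 = 2.40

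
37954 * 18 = 683172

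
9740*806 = 7850440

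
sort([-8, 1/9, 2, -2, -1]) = [-8, -2, -1, 1/9, 2]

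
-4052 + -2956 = -7008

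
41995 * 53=2225735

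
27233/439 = 62+15/439 ≈ 62.03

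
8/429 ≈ 0.0186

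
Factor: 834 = 2^1*3^1*139^1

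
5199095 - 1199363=3999732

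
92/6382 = 46/3191 ≈ 0.0144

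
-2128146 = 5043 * (-422)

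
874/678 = 437/339 ≈ 1.29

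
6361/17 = 374+3/17 ≈ 374.18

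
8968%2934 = 166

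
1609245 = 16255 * 99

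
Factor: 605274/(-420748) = -1 * 2^(-1) * 3^1 * 281^1 * 293^(-1) = -843/586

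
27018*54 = 1458972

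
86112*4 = 344448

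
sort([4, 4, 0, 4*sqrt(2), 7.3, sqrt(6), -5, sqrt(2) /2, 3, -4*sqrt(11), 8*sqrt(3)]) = [-4*sqrt(11), -5, 0, sqrt(2) /2, sqrt(6), 3, 4, 4, 4*sqrt(2), 7.3, 8*sqrt(3)]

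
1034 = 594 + 440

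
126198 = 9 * 14022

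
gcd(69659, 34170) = 1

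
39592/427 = 92 + 44/61 ≈ 92.72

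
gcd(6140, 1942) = 2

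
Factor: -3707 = -1 * 11^1 * 337^1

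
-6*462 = -2772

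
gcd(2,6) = 2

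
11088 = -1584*(-7)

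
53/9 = 5 + 8/9 ≈ 5.89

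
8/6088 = 1/761 ≈ 0.00131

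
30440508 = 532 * 57219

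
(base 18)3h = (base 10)71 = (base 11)65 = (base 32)27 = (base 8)107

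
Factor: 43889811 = 3^1 * 7^1 * 151^1 * 13841^1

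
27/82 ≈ 0.329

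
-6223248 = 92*(-67644)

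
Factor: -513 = -1*3^3*19^1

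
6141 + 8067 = 14208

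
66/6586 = 33/3293 ≈ 0.0100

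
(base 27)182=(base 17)34c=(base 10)947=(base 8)1663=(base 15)432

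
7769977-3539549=4230428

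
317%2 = 1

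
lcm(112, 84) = 336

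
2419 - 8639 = -6220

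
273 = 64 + 209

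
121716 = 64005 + 57711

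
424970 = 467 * 910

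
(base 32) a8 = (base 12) 234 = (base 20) g8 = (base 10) 328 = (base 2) 101001000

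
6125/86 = 71 + 19/86 ≈ 71.22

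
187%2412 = 187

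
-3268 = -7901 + 4633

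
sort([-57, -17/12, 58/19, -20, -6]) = [-57, -20, -6, -17/12, 58/19]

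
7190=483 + 6707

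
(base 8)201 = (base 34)3r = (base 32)41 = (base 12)a9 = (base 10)129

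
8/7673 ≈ 0.00104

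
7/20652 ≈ 0.000339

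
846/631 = 1+215/631 ≈ 1.34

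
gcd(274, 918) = 2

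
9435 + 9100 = 18535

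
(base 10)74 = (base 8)112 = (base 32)2a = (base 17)46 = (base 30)2e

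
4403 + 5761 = 10164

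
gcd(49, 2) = 1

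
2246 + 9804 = 12050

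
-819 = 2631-3450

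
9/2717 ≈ 0.00331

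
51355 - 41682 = 9673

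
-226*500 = -113000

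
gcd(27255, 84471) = 3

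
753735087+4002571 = 757737658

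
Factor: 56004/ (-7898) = -1 * 2^1 * 3^1 * 11^ (-1) * 13^1 = -78/11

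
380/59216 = 95/14804 ≈ 0.00642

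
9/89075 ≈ 0.000101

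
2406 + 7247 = 9653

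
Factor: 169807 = 11^1*43^1*359^1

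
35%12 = 11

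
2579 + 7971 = 10550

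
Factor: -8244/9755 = -1*2^2*3^2*5^(-1)*229^1*1951^(-1)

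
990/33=30=30.00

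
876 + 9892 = 10768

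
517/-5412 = -47/492 ≈ -0.0955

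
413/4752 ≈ 0.0869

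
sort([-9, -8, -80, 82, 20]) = [-80, -9, -8, 20, 82]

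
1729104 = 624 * 2771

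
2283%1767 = 516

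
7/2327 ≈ 0.00301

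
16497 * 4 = 65988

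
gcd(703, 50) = 1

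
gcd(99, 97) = 1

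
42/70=3/5=0.60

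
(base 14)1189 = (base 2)101111110101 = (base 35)2hg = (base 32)2vl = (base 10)3061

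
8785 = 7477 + 1308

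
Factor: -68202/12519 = -1*2^1*3^2*13^ (-1)*107^ (-1)*421^1 = -7578/1391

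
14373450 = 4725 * 3042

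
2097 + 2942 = 5039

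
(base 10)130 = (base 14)94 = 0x82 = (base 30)4a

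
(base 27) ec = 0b110000110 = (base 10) 390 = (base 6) 1450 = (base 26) f0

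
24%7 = 3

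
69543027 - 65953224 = 3589803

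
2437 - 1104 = 1333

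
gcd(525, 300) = 75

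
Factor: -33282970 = -1 * 2^1 * 5^1 * 7^1 * 163^1 * 2917^1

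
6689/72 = 92 + 65/72 ≈ 92.90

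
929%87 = 59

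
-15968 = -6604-9364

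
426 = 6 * 71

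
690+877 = 1567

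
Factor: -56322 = -1 * 2^1 * 3^3 * 7^1 * 149^1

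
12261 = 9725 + 2536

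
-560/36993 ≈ -0.0151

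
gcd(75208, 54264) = 952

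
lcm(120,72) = 360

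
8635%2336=1627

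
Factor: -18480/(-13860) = 2^2 * 3^(-1) = 4/3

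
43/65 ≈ 0.662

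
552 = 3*184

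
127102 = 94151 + 32951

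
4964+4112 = 9076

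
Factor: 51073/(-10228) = -1 * 2^(-2) * 11^1 * 2557^(-1) * 4643^1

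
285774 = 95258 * 3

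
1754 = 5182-3428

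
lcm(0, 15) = 0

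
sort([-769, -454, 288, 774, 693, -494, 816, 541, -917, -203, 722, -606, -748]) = [-917, -769, -748, -606, -494, -454, -203, 288, 541, 693, 722, 774, 816]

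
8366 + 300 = 8666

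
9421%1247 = 692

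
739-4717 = -3978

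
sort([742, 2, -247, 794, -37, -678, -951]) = [-951, -678, -247, -37, 2, 742, 794]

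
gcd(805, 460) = 115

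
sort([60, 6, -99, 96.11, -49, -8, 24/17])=[-99, -49, -8, 24/17, 6, 60, 96.11]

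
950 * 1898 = 1803100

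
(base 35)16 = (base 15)2b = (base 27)1e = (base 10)41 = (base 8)51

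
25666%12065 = 1536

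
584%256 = 72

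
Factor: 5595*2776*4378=2^4*3^1*5^1*11^1*199^1*347^1*373^1=67997870160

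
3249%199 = 65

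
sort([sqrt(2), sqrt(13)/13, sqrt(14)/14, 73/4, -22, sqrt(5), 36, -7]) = [-22, -7, sqrt(14)/14, sqrt(13)/13, sqrt(2), sqrt(5), 73/4, 36]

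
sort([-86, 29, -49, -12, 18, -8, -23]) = [-86, -49, -23, -12, -8, 18, 29]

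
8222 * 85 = 698870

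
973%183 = 58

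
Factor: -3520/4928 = -1 * 5^1 * 7^(-1) = -5/7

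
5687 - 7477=-1790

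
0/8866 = 0 = 0.00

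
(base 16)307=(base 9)1051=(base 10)775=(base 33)ng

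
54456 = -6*(-9076)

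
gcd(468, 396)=36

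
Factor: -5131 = -1*7^1*733^1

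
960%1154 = 960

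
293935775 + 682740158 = 976675933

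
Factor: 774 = 2^1 * 3^2 * 43^1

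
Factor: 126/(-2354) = -1*3^2*7^1*11^(-1)*107^(-1) = -63/1177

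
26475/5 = 5295 = 5295.00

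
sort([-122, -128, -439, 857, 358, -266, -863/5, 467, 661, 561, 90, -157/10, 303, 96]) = [-439, -266, -863/5, -128, -122, -157/10, 90, 96, 303, 358, 467, 561, 661, 857]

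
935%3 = 2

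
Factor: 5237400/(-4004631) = -1*2^3*3^(-1)*5^2*7^1*29^1*43^1*449^(-1)*991^(-1) = -1745800/1334877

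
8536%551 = 271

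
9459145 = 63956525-54497380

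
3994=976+3018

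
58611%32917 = 25694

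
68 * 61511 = 4182748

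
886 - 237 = 649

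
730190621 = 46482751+683707870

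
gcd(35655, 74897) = 1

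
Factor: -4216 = -1*2^3*17^1*31^1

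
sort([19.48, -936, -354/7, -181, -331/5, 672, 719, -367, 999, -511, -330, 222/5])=[-936, -511, -367, -330, -181, -331/5, -354/7, 19.48, 222/5, 672, 719, 999]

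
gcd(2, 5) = 1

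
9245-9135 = 110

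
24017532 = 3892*6171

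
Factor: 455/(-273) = -1 * 3^(-1) * 5^1 = -5/3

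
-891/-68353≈0.0130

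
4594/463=9 + 427/463 ≈ 9.92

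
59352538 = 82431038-23078500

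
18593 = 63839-45246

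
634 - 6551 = -5917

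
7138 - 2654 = 4484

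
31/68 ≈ 0.456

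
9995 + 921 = 10916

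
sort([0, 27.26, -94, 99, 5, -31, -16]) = [-94, -31, -16, 0, 5, 27.26, 99]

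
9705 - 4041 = 5664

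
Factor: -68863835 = -1 * 5^1 * 29^1 * 474923^1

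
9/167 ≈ 0.0539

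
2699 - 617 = 2082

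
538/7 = 76 + 6/7 ≈ 76.86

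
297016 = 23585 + 273431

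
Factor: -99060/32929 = -1 * 2^2 * 3^1 * 5^1 * 17^(-1) * 127^1 * 149^(-1) = -7620/2533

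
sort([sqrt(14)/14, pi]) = [sqrt(14)/14, pi]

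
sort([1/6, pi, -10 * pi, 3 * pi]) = [-10 * pi, 1/6, pi, 3 * pi]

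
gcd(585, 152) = 1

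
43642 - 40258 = 3384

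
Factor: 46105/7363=5^1*37^(-1)*199^(-1)*9221^1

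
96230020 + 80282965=176512985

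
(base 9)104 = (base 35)2f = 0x55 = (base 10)85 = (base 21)41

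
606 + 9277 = 9883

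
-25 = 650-675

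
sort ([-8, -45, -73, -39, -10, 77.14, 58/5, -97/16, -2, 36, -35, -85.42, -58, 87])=[-85.42, -73, -58, -45, -39, -35, -10, -8, -97/16, -2, 58/5, 36, 77.14, 87]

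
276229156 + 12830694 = 289059850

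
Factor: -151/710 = -1*2^(-1)*5^(-1)*71^(-1)*151^1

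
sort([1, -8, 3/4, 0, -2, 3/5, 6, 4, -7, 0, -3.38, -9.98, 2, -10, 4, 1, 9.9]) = [-10, -9.98, -8, -7, -3.38, -2, 0, 0, 3/5, 3/4, 1, 1, 2, 4, 4, 6, 9.9]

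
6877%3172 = 533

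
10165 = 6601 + 3564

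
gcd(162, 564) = 6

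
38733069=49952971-11219902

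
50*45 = 2250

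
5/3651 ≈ 0.00137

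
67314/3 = 22438 = 22438.00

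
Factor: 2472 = 2^3*3^1*103^1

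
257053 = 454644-197591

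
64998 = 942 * 69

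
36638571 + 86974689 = 123613260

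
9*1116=10044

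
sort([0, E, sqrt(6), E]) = [0, sqrt(6), E, E]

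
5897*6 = 35382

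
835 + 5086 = 5921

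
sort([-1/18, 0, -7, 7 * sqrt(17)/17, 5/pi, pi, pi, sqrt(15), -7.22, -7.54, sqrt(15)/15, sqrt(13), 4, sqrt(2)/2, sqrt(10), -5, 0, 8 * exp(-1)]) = [-7.54, -7.22, -7, -5, -1/18, 0, 0, sqrt(15)/15, sqrt(2)/2, 5/pi, 7 * sqrt(17)/17, 8 * exp(-1), pi, pi, sqrt(10), sqrt(13), sqrt(15), 4]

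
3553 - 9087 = -5534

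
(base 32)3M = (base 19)64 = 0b1110110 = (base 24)4M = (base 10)118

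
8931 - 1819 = 7112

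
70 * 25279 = 1769530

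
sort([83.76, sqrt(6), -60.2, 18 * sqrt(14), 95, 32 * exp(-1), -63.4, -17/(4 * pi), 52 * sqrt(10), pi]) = [-63.4, -60.2, -17/(4 * pi), sqrt(6), pi, 32 * exp(-1), 18 * sqrt(14), 83.76, 95, 52 * sqrt(10)]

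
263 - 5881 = -5618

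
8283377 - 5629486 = 2653891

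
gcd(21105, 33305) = 5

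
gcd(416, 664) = 8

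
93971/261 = 360 + 11/261 ≈ 360.04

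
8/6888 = 1/861 ≈ 0.00116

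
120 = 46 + 74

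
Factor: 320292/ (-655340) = -1*3^2*5^ (-1)*41^1*151^ (-1) = -369/755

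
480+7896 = 8376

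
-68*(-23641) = 1607588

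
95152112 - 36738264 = 58413848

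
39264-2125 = 37139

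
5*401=2005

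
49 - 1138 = -1089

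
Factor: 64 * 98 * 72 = 2^10 * 3^2 * 7^2 = 451584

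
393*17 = 6681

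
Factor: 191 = 191^1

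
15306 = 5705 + 9601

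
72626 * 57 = 4139682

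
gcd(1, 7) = 1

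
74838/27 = 24946/9≈2771.78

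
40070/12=3339 + 1/6 ≈ 3339.17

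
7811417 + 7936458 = 15747875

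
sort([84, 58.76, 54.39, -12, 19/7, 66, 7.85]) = [-12, 19/7, 7.85, 54.39, 58.76, 66, 84]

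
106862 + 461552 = 568414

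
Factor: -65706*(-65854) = 2^2*3^1*19^1*47^1*233^1*1733^1 = 4327002924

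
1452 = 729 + 723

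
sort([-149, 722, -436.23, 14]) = [-436.23, -149, 14, 722]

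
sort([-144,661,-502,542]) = [-502,-144,542,661]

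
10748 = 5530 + 5218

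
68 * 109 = 7412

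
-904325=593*(-1525)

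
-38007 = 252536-290543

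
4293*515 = 2210895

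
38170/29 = 1316 + 6/29 ≈ 1316.21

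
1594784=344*4636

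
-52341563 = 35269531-87611094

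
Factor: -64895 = -1 * 5^1 * 12979^1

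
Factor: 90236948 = 2^2*199^1*113363^1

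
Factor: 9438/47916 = 2^(-1)*3^(-1)*11^(-1)*13^1 = 13/66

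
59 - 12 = 47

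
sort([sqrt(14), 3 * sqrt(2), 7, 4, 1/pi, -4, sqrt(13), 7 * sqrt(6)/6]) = [-4, 1/pi, 7 * sqrt(6)/6, sqrt(13), sqrt(14), 4, 3 * sqrt(2), 7]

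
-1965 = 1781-3746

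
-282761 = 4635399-4918160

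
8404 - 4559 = 3845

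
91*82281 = 7487571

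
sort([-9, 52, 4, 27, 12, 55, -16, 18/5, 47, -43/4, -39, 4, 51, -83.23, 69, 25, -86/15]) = [-83.23, -39, -16, -43/4, -9, -86/15, 18/5, 4, 4, 12, 25, 27, 47, 51, 52, 55, 69]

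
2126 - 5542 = -3416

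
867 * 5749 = 4984383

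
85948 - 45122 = 40826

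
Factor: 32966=2^1*53^1*311^1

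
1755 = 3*585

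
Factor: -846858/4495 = -1 * 2^1 * 3^1 * 5^(-1) * 157^1 = -942/5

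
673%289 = 95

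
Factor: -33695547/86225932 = -1*2^(-2)*3^1*13^(-1)*17^1*29^(-1)*599^1*1103^1*57179^(-1)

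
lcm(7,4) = 28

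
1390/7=198 + 4/7 ≈ 198.57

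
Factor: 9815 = 5^1 * 13^1 * 151^1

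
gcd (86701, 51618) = 1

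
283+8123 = 8406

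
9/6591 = 3/2197 ≈ 0.00137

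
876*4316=3780816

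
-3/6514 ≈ -0.000461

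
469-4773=-4304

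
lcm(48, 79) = 3792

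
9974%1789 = 1029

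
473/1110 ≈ 0.426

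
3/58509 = 1/19503 ≈ 0.0000513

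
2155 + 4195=6350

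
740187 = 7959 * 93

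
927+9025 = 9952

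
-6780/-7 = 968 + 4/7 ≈ 968.57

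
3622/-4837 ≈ -0.749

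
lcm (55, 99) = 495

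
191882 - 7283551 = -7091669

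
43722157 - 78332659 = -34610502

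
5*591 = 2955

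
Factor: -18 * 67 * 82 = -1 * 2^2 * 3^2 * 41^1 * 67^1 = -98892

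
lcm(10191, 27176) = 81528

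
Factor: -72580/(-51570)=2^1*3^(-3)*19^1=38/27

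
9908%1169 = 556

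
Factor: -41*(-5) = 5^1*41^1 = 205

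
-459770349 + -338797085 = -798567434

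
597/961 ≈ 0.621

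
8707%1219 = 174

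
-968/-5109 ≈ 0.189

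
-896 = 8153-9049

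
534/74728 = 267/37364 ≈ 0.00715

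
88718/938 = 94 + 39/67 ≈ 94.58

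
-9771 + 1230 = -8541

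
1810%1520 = 290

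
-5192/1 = -5192 = -5192.00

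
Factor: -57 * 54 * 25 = -1 * 2^1 * 3^4 * 5^2 * 19^1 = -76950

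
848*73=61904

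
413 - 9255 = -8842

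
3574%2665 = 909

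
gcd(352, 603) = 1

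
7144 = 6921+223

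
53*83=4399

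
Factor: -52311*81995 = -1*3^1*5^1*7^1*23^2*31^1*47^1*53^1 = -4289240445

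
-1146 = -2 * 573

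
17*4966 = 84422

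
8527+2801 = 11328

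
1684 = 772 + 912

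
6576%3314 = 3262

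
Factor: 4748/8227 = 2^2*19^(-1)*433^(-1)*1187^1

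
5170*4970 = 25694900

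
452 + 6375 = 6827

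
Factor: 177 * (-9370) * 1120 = -1 * 2^6 * 3^1 * 5^2 * 7^1 * 59^1 * 937^1 = -1857508800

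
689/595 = 1 + 94/595 ≈ 1.16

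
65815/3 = 21938 + 1/3 ≈ 21938.33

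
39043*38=1483634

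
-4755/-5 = 951 = 951.00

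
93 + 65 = 158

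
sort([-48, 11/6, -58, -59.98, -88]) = [-88, -59.98, -58, -48, 11/6]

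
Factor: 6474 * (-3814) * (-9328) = 2^6 * 3^1 * 11^1 * 13^1 * 53^1 * 83^1 * 1907^1 = 230325446208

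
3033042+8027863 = 11060905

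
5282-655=4627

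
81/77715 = 9/8635 ≈ 0.00104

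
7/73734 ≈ 0.0000949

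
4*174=696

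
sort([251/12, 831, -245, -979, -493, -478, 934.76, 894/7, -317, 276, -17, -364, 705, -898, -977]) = [-979, -977, -898, -493, -478, -364, -317, -245, -17, 251/12, 894/7, 276, 705, 831, 934.76]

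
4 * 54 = 216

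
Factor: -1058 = -1*2^1*23^2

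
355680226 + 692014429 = 1047694655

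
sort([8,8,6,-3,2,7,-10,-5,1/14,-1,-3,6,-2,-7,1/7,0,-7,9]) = [-10,-7,-7,-5,-3,-3,-2,-1,0,1/14,1/7,2,6,6,7,8,8,9]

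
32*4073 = 130336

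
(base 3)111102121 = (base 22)k50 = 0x263e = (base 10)9790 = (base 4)2120332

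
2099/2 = 1049 + 1/2 = 1049.50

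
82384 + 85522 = 167906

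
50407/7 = 7201 = 7201.00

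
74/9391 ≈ 0.00788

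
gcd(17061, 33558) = 141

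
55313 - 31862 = 23451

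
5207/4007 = 1 + 1200/4007 ≈ 1.30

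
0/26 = 0 = 0.00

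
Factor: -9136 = -1*2^4*571^1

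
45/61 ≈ 0.738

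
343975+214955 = 558930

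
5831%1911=98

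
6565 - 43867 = -37302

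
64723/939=68 + 871/939 ≈ 68.93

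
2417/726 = 3 + 239/726 ≈ 3.33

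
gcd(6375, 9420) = 15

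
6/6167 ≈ 0.000973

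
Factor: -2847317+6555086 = 3^1 * 13^1 * 95071^1 = 3707769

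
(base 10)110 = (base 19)5f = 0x6e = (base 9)132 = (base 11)a0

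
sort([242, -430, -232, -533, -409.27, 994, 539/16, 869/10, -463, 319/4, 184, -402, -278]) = [-533, -463, -430, -409.27, -402, -278, -232, 539/16, 319/4, 869/10, 184, 242, 994]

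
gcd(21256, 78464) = 8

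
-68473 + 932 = -67541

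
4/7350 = 2/3675 ≈ 0.000544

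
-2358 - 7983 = -10341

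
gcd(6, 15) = 3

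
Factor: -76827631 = -1 * 1949^1 * 39419^1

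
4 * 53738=214952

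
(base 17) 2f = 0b110001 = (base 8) 61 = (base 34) 1f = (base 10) 49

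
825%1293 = 825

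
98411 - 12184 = 86227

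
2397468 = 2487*964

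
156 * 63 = 9828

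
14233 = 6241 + 7992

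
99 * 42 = 4158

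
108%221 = 108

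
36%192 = 36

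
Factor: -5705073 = -1 * 3^4 * 11^1 * 19^1 * 337^1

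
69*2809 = 193821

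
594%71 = 26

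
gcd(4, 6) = 2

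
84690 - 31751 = 52939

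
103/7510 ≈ 0.0137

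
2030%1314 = 716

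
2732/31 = 88 + 4/31 ≈ 88.13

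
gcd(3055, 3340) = 5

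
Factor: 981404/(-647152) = -1 * 2^(-2) * 11^(-1) * 107^1 * 2293^1 * 3677^(-1) = -245351/161788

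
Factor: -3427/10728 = -1*2^(-3)*3^(-2)*23^1 = -23/72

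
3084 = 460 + 2624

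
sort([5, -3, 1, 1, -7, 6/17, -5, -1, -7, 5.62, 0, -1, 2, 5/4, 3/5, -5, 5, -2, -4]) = [-7, -7, -5, -5, -4, -3, -2, -1, -1, 0, 6/17, 3/5, 1, 1, 5/4, 2, 5, 5, 5.62]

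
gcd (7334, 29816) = 2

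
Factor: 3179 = 11^1 * 17^2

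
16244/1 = 16244 = 16244.00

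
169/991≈0.171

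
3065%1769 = 1296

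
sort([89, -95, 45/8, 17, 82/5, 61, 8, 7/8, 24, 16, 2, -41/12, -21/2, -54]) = [-95, -54, -21/2, -41/12, 7/8, 2, 45/8, 8, 16, 82/5, 17, 24, 61, 89]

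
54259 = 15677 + 38582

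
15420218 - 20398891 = -4978673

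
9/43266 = 3/14422 ≈ 0.000208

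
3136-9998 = -6862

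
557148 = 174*3202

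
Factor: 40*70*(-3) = -1*2^4*3^1*5^2*7^1 = -8400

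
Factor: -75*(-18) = 2^1*3^3*5^2 = 1350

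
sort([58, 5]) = [5, 58]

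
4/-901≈-0.00444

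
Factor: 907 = 907^1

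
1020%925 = 95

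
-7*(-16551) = 115857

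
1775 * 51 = 90525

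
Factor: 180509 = 7^1 * 107^1 * 241^1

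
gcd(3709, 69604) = 1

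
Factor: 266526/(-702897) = -1 * 2^1 * 3^1 * 17^1 * 269^(-1) = -102/269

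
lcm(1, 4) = 4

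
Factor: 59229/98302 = 2^(-1) * 3^2 * 23^(-1) * 2137^(-1) * 6581^1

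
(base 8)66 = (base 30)1o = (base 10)54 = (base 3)2000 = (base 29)1p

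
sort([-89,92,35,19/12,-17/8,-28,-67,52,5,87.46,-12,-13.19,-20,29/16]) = [-89,-67,-28,-20,-13.19,-12,-17/8,19/12,29/16,5,35,52,87.46,92]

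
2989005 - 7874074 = -4885069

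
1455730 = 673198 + 782532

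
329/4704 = 47/672 ≈ 0.0699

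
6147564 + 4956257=11103821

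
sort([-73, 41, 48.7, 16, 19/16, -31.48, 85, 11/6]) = [-73, -31.48, 19/16, 11/6, 16, 41, 48.7, 85]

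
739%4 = 3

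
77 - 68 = 9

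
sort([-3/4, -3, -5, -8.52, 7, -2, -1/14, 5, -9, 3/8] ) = [-9, -8.52, -5, -3, -2, -3/4, -1/14, 3/8, 5, 7] 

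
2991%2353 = 638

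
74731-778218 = -703487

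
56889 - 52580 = 4309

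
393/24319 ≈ 0.0162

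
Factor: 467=467^1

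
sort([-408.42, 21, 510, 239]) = [-408.42, 21, 239, 510]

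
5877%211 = 180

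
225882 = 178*1269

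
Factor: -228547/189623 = -1*7^(-1)*11^1*79^1*103^(-1) = -869/721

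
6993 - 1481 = 5512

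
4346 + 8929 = 13275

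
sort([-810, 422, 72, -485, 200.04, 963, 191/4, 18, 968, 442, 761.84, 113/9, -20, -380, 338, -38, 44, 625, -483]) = [-810, -485, -483, -380, -38, -20, 113/9, 18, 44, 191/4, 72, 200.04, 338, 422, 442, 625, 761.84, 963, 968]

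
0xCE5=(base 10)3301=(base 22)6I1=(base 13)166C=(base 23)65C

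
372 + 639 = 1011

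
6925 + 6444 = 13369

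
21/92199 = 7/30733 ≈ 0.000228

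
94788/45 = 10532/5 = 2106.40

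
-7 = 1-8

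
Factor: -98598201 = -1*3^1*13^1*19^1*271^1*491^1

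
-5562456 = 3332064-8894520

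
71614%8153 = 6390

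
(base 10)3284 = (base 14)12a8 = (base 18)a28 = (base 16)cd4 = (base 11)2516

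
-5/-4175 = 1/835 ≈ 0.00120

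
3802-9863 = -6061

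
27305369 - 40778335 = -13472966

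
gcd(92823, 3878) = 1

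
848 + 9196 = 10044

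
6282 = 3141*2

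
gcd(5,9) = 1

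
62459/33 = 1892 + 23/33 ≈ 1892.70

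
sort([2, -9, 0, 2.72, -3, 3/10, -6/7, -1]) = [-9, -3, -1, -6/7, 0, 3/10, 2, 2.72]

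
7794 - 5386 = 2408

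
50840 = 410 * 124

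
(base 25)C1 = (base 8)455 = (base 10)301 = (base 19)FG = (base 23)D2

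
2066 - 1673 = 393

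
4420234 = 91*48574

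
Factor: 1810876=2^2*29^1*67^1*233^1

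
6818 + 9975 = 16793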